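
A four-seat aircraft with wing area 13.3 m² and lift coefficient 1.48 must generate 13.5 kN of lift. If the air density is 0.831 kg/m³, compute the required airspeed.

L = ½ρv²S·CL ⇒ v = √(2L/(ρ·S·CL))
v = √(2 × 13500 / (0.831 × 13.3 × 1.48)) = √1651 = 40.6 m/s

v = 40.6 m/s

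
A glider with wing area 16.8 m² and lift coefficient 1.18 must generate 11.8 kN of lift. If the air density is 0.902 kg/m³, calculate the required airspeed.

v = 36.3 m/s

L = ½ρv²S·CL ⇒ v = √(2L/(ρ·S·CL))
v = √(2 × 11800 / (0.902 × 16.8 × 1.18)) = √1320 = 36.3 m/s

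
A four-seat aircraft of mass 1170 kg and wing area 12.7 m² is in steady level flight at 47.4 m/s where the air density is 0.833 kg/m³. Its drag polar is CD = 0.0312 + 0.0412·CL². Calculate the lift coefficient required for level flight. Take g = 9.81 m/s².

In steady level flight, lift balances weight: W = mg = 1170 × 9.81 = 11478 N.
q = ½ρv² = ½ × 0.833 × 47.4² = 935.8 Pa.
CL = 2W/(ρv²S) = 2×11478/(0.833×47.4²×12.7) = 0.9658.

CL = 0.966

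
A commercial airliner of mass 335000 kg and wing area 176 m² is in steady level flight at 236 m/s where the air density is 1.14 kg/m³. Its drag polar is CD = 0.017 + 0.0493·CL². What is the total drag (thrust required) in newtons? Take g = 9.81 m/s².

D = 1.9×10^5 N

In steady level flight, lift balances weight: W = mg = 335000 × 9.81 = 3.2864×10^6 N.
Dynamic pressure q = 0.5 × 1.14 × 236² = 31750 Pa.
CL = W/(q·S) = 3.2864×10^6 / (31750 × 176) = 0.5882.
CD = 0.017 + 0.0493 × 0.5882² = 0.03405.
D = q·S·CD = 31750 × 176 × 0.03405 = 1.903×10^5 N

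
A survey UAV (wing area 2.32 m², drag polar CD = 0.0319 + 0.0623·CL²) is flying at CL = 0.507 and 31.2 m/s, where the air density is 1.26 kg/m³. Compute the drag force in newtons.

CD = 0.0319 + 0.0623 × 0.507² = 0.04791
D = ½ρv²S·CD = ½ × 1.26 × 31.2² × 2.32 × 0.04791 = 68.2 N

D = 68.2 N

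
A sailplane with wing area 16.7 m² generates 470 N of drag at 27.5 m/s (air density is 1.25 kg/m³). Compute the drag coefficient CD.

CD = 0.0595

From D = ½ρv²S·CD, rearranging gives CD = 2D/(ρv²S).
CD = 2 × 470 / (1.25 × 27.5² × 16.7) = 0.0595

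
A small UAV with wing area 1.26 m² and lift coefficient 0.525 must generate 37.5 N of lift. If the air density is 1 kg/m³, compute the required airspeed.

v = 10.6 m/s

L = ½ρv²S·CL ⇒ v = √(2L/(ρ·S·CL))
v = √(2 × 37.5 / (1 × 1.26 × 0.525)) = √113.4 = 10.6 m/s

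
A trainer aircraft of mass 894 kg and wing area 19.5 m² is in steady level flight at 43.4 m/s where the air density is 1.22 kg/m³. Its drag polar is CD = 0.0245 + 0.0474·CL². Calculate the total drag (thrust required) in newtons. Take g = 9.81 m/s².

Level flight ⇒ L = W = m·g = 894 × 9.81 = 8770.1 N.
Dynamic pressure q = 0.5 × 1.22 × 43.4² = 1149 Pa.
CL = W/(q·S) = 8770.1 / (1149 × 19.5) = 0.3914.
CD = 0.0245 + 0.0474 × 0.3914² = 0.03176.
D = q·S·CD = 1149 × 19.5 × 0.03176 = 711.6 N

D = 712 N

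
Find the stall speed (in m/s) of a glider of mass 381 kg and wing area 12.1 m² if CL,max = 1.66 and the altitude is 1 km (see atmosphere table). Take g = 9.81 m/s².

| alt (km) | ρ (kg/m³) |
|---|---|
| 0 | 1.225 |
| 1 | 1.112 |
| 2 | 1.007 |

At 1 km, from the table: ρ = 1.112 kg/m³.
At stall, lift equals weight: L = W = m·g = 381 × 9.81 = 3738 N.
V_stall = √(2W/(ρ·S·CL,max)) = √(2 × 3738 / (1.112 × 12.1 × 1.66))
V_stall = √334.7 = 18.3 m/s

V_stall = 18.3 m/s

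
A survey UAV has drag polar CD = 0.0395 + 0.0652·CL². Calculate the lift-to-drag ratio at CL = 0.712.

CD = 0.0395 + 0.0652 × 0.712² = 0.07255
L/D = CL/CD = 0.712 / 0.07255 = 9.81

L/D = 9.81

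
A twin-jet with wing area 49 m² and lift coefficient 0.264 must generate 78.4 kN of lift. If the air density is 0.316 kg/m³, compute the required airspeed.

v = 196 m/s

L = ½ρv²S·CL ⇒ v = √(2L/(ρ·S·CL))
v = √(2 × 78400 / (0.316 × 49 × 0.264)) = √38360 = 196 m/s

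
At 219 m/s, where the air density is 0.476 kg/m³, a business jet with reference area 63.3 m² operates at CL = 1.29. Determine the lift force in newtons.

L = 9.32×10^5 N

Dynamic pressure q = ½ρv² = ½ × 0.476 × 219² = 11410 Pa.
L = q·S·CL = 11410 × 63.3 × 1.29 = 9.32×10^5 N ≈ 932 kN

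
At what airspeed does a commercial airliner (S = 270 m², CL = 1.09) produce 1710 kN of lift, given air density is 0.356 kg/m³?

L = ½ρv²S·CL ⇒ v = √(2L/(ρ·S·CL))
v = √(2 × 1.71×10^6 / (0.356 × 270 × 1.09)) = √32640 = 181 m/s

v = 181 m/s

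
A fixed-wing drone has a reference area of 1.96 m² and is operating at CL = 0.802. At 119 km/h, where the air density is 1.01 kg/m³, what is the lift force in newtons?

Convert speed: v = 119 km/h ÷ 3.6 = 33.06 m/s.
L = ½ρv²S·CL = ½ × 1.01 × 33.06² × 1.96 × 0.802 = 867 N

L = 867 N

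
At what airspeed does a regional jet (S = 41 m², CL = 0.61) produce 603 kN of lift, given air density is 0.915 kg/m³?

L = ½ρv²S·CL ⇒ v = √(2L/(ρ·S·CL))
v = √(2 × 6.03×10^5 / (0.915 × 41 × 0.61)) = √52700 = 230 m/s

v = 230 m/s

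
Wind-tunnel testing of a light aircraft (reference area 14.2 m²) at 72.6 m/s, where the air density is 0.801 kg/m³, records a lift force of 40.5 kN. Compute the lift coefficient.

CL = 1.35

From L = ½ρv²S·CL, rearranging gives CL = 2L/(ρv²S).
CL = 2 × 40500 / (0.801 × 72.6² × 14.2) = 1.35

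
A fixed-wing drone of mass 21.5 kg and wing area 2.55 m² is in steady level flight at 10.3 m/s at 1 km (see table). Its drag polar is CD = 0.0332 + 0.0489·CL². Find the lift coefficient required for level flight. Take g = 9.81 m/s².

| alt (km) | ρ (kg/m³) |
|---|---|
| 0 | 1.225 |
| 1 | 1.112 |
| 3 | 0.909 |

At 1 km, from the table: ρ = 1.112 kg/m³.
Weight W = mg = 21.5 × 9.81 = 210.92 N; in level flight L = W.
Dynamic pressure q = 0.5 × 1.112 × 10.3² = 58.99 Pa.
Required CL = L/(qS) = 210.92/(58.99·2.55) = 1.402.

CL = 1.4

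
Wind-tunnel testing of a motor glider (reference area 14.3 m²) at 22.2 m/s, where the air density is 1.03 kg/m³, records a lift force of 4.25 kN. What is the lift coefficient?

From L = ½ρv²S·CL, rearranging gives CL = 2L/(ρv²S).
CL = 2 × 4250 / (1.03 × 22.2² × 14.3) = 1.17

CL = 1.17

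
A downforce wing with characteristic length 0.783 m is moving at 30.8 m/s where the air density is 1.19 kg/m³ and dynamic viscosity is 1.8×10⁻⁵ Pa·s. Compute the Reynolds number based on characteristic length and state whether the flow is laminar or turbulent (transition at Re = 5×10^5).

Re = 1.59×10^6 (turbulent)

Re = ρ·v·c/μ = 1.19 × 30.8 × 0.783 / (1.8×10⁻⁵) = 1.59×10^6
Since 1.59×10^6 > 5×10^5, the flow is turbulent.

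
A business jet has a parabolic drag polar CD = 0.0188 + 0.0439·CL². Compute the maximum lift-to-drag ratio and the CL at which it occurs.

For CD = CD0 + K·CL², (L/D)max occurs at CL* = √(CD0/K) and equals 1/(2√(K·CD0)).
(L/D)max = 1/(2√(0.0439 × 0.0188)) = 1/(2 × 0.02873) = 17.4
CL* = √(0.0188/0.0439) = 0.654

(L/D)max = 17.4, at CL = 0.654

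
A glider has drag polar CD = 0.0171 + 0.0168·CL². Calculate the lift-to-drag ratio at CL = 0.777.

L/D = 28.5

CD = 0.0171 + 0.0168 × 0.777² = 0.02724
L/D = CL/CD = 0.777 / 0.02724 = 28.5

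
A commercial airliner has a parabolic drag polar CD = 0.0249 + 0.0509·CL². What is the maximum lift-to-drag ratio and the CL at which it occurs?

For CD = CD0 + K·CL², (L/D)max occurs at CL* = √(CD0/K) and equals 1/(2√(K·CD0)).
(L/D)max = 1/(2√(0.0509 × 0.0249)) = 1/(2 × 0.0356) = 14
CL* = √(0.0249/0.0509) = 0.699

(L/D)max = 14, at CL = 0.699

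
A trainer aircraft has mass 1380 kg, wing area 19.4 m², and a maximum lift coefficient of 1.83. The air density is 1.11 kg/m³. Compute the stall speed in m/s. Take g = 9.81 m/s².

At stall, lift equals weight: L = W = m·g = 1380 × 9.81 = 13540 N.
From L = ½ρV²S·CL,max = W: V_stall = √(2W/(ρSCL,max)) = √(2·13540/(1.11·19.4·1.83))
V_stall = √687.1 = 26.2 m/s

V_stall = 26.2 m/s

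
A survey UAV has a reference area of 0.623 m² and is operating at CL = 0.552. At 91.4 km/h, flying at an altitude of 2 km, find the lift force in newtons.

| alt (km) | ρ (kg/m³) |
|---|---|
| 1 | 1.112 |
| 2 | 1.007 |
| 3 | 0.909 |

L = 112 N

At 2 km, from the table: ρ = 1.007 kg/m³.
Convert speed: v = 91.4 km/h ÷ 3.6 = 25.39 m/s.
Dynamic pressure q = ½ρv² = ½ × 1.007 × 25.39² = 324.6 Pa.
L = q·S·CL = 324.6 × 0.623 × 0.552 = 112 N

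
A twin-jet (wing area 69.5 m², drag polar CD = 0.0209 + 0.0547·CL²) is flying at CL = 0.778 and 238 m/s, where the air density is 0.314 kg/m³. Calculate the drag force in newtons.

D = 33400 N

CD = 0.0209 + 0.0547 × 0.778² = 0.05401
D = ½ρv²S·CD = ½ × 0.314 × 238² × 69.5 × 0.05401 = 33400 N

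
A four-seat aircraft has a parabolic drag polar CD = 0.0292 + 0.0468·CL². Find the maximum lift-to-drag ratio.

For CD = CD0 + K·CL², (L/D)max occurs at CL* = √(CD0/K) and equals 1/(2√(K·CD0)).
(L/D)max = 1/(2√(0.0468 × 0.0292)) = 1/(2 × 0.03697) = 13.5

(L/D)max = 13.5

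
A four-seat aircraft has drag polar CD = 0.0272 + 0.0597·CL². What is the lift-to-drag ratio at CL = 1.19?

L/D = 10.6

CD = 0.0272 + 0.0597 × 1.19² = 0.1117
L/D = CL/CD = 1.19 / 0.1117 = 10.6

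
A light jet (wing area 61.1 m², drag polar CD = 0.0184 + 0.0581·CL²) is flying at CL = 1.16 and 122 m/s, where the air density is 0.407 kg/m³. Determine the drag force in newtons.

D = 17900 N

CD = 0.0184 + 0.0581 × 1.16² = 0.09658
D = ½ρv²S·CD = ½ × 0.407 × 122² × 61.1 × 0.09658 = 17900 N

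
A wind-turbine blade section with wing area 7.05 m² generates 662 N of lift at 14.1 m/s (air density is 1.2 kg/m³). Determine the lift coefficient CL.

CL = 0.787

From L = ½ρv²S·CL, rearranging gives CL = 2L/(ρv²S).
CL = 2 × 662 / (1.2 × 14.1² × 7.05) = 0.787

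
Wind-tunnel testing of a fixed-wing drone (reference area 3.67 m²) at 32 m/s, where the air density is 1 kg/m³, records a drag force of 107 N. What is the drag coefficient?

From D = ½ρv²S·CD, rearranging gives CD = 2D/(ρv²S).
CD = 2 × 107 / (1 × 32² × 3.67) = 0.0569

CD = 0.0569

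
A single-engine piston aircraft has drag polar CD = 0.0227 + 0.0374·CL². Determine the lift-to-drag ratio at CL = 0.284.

L/D = 11

CD = 0.0227 + 0.0374 × 0.284² = 0.02572
L/D = CL/CD = 0.284 / 0.02572 = 11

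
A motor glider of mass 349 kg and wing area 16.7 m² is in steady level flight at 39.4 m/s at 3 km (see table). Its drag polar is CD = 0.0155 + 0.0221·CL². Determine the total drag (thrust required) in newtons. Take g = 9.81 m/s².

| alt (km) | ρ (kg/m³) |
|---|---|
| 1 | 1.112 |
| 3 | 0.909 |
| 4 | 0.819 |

At 3 km, from the table: ρ = 0.909 kg/m³.
In steady level flight, lift balances weight: W = mg = 349 × 9.81 = 3423.7 N.
Dynamic pressure q = 0.5 × 0.909 × 39.4² = 705.5 Pa.
Required CL = L/(qS) = 3423.7/(705.5·16.7) = 0.2906.
CD = 0.0155 + 0.0221 × 0.2906² = 0.01737.
D = q·S·CD = 705.5 × 16.7 × 0.01737 = 204.6 N

D = 205 N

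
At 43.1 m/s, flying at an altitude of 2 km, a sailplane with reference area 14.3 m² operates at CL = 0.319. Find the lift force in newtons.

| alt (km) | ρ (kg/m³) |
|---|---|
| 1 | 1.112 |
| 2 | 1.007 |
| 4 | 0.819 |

L = 4270 N

At 2 km, from the table: ρ = 1.007 kg/m³.
L = ½ρv²S·CL = ½ × 1.007 × 43.1² × 14.3 × 0.319 = 4270 N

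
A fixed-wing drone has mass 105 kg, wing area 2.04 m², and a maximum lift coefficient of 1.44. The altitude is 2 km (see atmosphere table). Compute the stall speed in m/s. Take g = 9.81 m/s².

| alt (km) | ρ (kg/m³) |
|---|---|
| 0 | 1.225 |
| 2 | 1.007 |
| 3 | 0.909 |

V_stall = 26.4 m/s

At 2 km, from the table: ρ = 1.007 kg/m³.
Stall occurs when L = W at CL,max. W = mg = 105 × 9.81 = 1030 N.
From L = ½ρV²S·CL,max = W: V_stall = √(2W/(ρSCL,max)) = √(2·1030/(1.007·2.04·1.44))
V_stall = √696.4 = 26.4 m/s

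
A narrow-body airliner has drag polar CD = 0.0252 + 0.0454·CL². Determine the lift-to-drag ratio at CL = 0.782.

L/D = 14.8

CD = 0.0252 + 0.0454 × 0.782² = 0.05296
L/D = CL/CD = 0.782 / 0.05296 = 14.8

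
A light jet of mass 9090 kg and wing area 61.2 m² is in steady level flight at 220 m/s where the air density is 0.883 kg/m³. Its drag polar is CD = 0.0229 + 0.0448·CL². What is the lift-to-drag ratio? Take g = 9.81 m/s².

In steady level flight, lift balances weight: W = mg = 9090 × 9.81 = 89173 N.
Dynamic pressure q = 0.5 × 0.883 × 220² = 21370 Pa.
CL = W/(q·S) = 89173 / (21370 × 61.2) = 0.06819.
CD = 0.0229 + 0.0448 × 0.06819² = 0.02311.
L/D = CL/CD = 0.06819 / 0.02311 = 2.95

L/D = 2.95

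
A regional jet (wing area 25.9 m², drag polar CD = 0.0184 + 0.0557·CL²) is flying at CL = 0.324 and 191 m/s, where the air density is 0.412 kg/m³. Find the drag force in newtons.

CD = 0.0184 + 0.0557 × 0.324² = 0.02425
D = ½ρv²S·CD = ½ × 0.412 × 191² × 25.9 × 0.02425 = 4720 N

D = 4720 N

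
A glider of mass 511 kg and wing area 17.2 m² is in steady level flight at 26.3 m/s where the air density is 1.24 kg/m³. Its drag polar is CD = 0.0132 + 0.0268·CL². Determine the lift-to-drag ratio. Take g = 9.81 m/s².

L/D = 26.6

Weight W = mg = 511 × 9.81 = 5012.9 N; in level flight L = W.
Dynamic pressure q = 0.5 × 1.24 × 26.3² = 428.8 Pa.
CL = W/(q·S) = 5012.9 / (428.8 × 17.2) = 0.6796.
CD = 0.0132 + 0.0268 × 0.6796² = 0.02558.
L/D = CL/CD = 0.6796 / 0.02558 = 26.6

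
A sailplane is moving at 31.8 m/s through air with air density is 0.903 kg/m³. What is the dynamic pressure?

q = ½ρv² = ½ × 0.903 × 31.8² = 457 Pa

q = 457 Pa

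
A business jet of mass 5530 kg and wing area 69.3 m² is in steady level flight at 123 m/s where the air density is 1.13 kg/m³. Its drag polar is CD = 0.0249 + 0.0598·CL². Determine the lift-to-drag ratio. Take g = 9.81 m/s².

L/D = 3.61

Level flight ⇒ L = W = m·g = 5530 × 9.81 = 54249 N.
Dynamic pressure q = 0.5 × 1.13 × 123² = 8548 Pa.
CL = 2W/(ρv²S) = 2×54249/(1.13×123²×69.3) = 0.09158.
CD = 0.0249 + 0.0598 × 0.09158² = 0.0254.
L/D = CL/CD = 0.09158 / 0.0254 = 3.61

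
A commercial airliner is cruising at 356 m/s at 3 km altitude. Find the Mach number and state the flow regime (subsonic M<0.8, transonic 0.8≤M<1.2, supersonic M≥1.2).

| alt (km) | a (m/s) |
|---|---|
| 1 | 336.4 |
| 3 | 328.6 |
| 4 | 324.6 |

M = 1.08 (transonic)

At 3 km, from the table: a = 328.6 m/s.
M = v/a = 356 / 328.6 = 1.08
M = 1.08 → transonic.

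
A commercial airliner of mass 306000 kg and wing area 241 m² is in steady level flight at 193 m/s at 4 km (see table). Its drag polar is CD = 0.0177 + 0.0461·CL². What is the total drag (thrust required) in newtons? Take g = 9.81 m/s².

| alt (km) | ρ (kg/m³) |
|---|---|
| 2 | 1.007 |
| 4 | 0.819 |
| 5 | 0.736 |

At 4 km, from the table: ρ = 0.819 kg/m³.
In steady level flight, lift balances weight: W = mg = 306000 × 9.81 = 3.0019×10^6 N.
Dynamic pressure q = 0.5 × 0.819 × 193² = 15250 Pa.
Required CL = L/(qS) = 3.0019×10^6/(15250·241) = 0.8166.
CD = 0.0177 + 0.0461 × 0.8166² = 0.04844.
D = q·S·CD = 15250 × 241 × 0.04844 = 1.781×10^5 N

D = 1.78×10^5 N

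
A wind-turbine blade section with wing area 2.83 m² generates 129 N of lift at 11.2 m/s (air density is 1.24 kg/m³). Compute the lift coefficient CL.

From L = ½ρv²S·CL, rearranging gives CL = 2L/(ρv²S).
CL = 2 × 129 / (1.24 × 11.2² × 2.83) = 0.586

CL = 0.586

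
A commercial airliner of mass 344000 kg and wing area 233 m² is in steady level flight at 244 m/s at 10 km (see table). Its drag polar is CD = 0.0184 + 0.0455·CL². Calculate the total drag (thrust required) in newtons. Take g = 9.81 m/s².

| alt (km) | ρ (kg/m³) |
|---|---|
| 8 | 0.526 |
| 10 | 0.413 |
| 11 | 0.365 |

D = 2.34×10^5 N

At 10 km, from the table: ρ = 0.413 kg/m³.
Level flight ⇒ L = W = m·g = 344000 × 9.81 = 3.3746×10^6 N.
Dynamic pressure q = 0.5 × 0.413 × 244² = 12290 Pa.
CL = W/(q·S) = 3.3746×10^6 / (12290 × 233) = 1.178.
CD = 0.0184 + 0.0455 × 1.178² = 0.08155.
D = q·S·CD = 12290 × 233 × 0.08155 = 2.336×10^5 N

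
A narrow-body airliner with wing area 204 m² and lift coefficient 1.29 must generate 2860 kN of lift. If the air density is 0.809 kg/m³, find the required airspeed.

v = 164 m/s

L = ½ρv²S·CL ⇒ v = √(2L/(ρ·S·CL))
v = √(2 × 2.86×10^6 / (0.809 × 204 × 1.29)) = √26870 = 164 m/s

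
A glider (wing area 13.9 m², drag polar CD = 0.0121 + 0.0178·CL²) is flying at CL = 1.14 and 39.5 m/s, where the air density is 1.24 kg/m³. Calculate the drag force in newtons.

CD = 0.0121 + 0.0178 × 1.14² = 0.03523
D = ½ρv²S·CD = ½ × 1.24 × 39.5² × 13.9 × 0.03523 = 474 N

D = 474 N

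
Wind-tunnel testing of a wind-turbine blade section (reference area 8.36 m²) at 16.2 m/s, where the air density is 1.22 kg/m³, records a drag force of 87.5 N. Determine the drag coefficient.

From D = ½ρv²S·CD, rearranging gives CD = 2D/(ρv²S).
CD = 2 × 87.5 / (1.22 × 16.2² × 8.36) = 0.0654

CD = 0.0654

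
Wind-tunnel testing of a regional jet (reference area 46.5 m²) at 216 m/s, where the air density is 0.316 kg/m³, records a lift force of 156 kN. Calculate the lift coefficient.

From L = ½ρv²S·CL, rearranging gives CL = 2L/(ρv²S).
CL = 2 × 1.56×10^5 / (0.316 × 216² × 46.5) = 0.455

CL = 0.455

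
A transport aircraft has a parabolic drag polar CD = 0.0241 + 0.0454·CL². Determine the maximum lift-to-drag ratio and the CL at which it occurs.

(L/D)max = 15.1, at CL = 0.729

For CD = CD0 + K·CL², (L/D)max occurs at CL* = √(CD0/K) and equals 1/(2√(K·CD0)).
(L/D)max = 1/(2√(0.0454 × 0.0241)) = 1/(2 × 0.03308) = 15.1
CL* = √(0.0241/0.0454) = 0.729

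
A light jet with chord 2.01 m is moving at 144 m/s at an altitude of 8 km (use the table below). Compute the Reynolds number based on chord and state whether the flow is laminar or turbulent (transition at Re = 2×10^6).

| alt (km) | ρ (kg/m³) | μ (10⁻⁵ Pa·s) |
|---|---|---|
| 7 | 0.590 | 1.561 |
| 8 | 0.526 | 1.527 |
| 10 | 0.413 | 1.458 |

Re = 9.97×10^6 (turbulent)

At 8 km, from the table: ρ = 0.526 kg/m³, μ = 1.527×10⁻⁵ Pa·s.
Re = ρ·v·c/μ = 0.526 × 144 × 2.01 / (1.527×10⁻⁵) = 9.97×10^6
Since 9.97×10^6 > 2×10^6, the flow is turbulent.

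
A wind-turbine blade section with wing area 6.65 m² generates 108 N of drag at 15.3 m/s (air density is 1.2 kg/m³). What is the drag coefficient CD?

CD = 0.116

From D = ½ρv²S·CD, rearranging gives CD = 2D/(ρv²S).
CD = 2 × 108 / (1.2 × 15.3² × 6.65) = 0.116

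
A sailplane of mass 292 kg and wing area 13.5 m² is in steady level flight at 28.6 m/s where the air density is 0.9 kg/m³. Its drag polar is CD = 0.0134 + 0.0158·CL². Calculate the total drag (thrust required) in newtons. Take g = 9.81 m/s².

Level flight ⇒ L = W = m·g = 292 × 9.81 = 2864.5 N.
q = ½ρv² = ½ × 0.9 × 28.6² = 368.1 Pa.
CL = 2W/(ρv²S) = 2×2864.5/(0.9×28.6²×13.5) = 0.5765.
CD = 0.0134 + 0.0158 × 0.5765² = 0.01865.
D = q·S·CD = 368.1 × 13.5 × 0.01865 = 92.68 N

D = 92.7 N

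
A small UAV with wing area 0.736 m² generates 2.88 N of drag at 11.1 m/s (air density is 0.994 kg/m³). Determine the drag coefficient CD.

CD = 0.0639

From D = ½ρv²S·CD, rearranging gives CD = 2D/(ρv²S).
CD = 2 × 2.88 / (0.994 × 11.1² × 0.736) = 0.0639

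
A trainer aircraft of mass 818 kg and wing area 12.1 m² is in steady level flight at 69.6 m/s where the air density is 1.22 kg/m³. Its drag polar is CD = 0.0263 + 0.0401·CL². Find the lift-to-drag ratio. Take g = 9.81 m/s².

L/D = 7.92

Level flight ⇒ L = W = m·g = 818 × 9.81 = 8024.6 N.
Dynamic pressure q = 0.5 × 1.22 × 69.6² = 2955 Pa.
CL = W/(q·S) = 8024.6 / (2955 × 12.1) = 0.2244.
CD = 0.0263 + 0.0401 × 0.2244² = 0.02832.
L/D = CL/CD = 0.2244 / 0.02832 = 7.92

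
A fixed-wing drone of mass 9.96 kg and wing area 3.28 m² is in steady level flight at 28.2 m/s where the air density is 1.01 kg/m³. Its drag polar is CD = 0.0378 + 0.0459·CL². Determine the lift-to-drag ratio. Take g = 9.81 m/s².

L/D = 1.95

Level flight ⇒ L = W = m·g = 9.96 × 9.81 = 97.708 N.
q = ½ρv² = ½ × 1.01 × 28.2² = 401.6 Pa.
CL = 2W/(ρv²S) = 2×97.708/(1.01×28.2²×3.28) = 0.07418.
CD = 0.0378 + 0.0459 × 0.07418² = 0.03805.
L/D = CL/CD = 0.07418 / 0.03805 = 1.95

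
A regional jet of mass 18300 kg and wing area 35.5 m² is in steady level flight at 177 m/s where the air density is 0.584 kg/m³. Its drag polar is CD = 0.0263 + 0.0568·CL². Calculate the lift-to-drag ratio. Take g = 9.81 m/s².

In steady level flight, lift balances weight: W = mg = 18300 × 9.81 = 1.7952×10^5 N.
Dynamic pressure q = 0.5 × 0.584 × 177² = 9148 Pa.
CL = W/(q·S) = 1.7952×10^5 / (9148 × 35.5) = 0.5528.
CD = 0.0263 + 0.0568 × 0.5528² = 0.04366.
L/D = CL/CD = 0.5528 / 0.04366 = 12.7

L/D = 12.7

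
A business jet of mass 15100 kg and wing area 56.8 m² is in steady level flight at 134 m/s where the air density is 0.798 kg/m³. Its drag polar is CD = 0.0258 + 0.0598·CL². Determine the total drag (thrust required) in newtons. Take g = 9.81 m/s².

Weight W = mg = 15100 × 9.81 = 1.4813×10^5 N; in level flight L = W.
q = ½ρv² = ½ × 0.798 × 134² = 7164 Pa.
CL = W/(q·S) = 1.4813×10^5 / (7164 × 56.8) = 0.364.
CD = 0.0258 + 0.0598 × 0.364² = 0.03372.
D = q·S·CD = 7164 × 56.8 × 0.03372 = 13720 N

D = 13700 N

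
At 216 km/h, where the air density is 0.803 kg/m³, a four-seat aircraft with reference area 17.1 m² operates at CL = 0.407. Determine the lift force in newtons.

Convert speed: v = 216 km/h ÷ 3.6 = 60 m/s.
L = ½ρv²S·CL = ½ × 0.803 × 60² × 17.1 × 0.407 = 10100 N ≈ 10.1 kN

L = 10100 N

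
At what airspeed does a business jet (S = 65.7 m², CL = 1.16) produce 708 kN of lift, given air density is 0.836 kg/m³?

L = ½ρv²S·CL ⇒ v = √(2L/(ρ·S·CL))
v = √(2 × 7.08×10^5 / (0.836 × 65.7 × 1.16)) = √22220 = 149 m/s

v = 149 m/s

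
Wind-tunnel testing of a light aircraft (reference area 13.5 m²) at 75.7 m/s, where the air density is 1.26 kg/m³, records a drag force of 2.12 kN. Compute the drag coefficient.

CD = 0.0435

From D = ½ρv²S·CD, rearranging gives CD = 2D/(ρv²S).
CD = 2 × 2120 / (1.26 × 75.7² × 13.5) = 0.0435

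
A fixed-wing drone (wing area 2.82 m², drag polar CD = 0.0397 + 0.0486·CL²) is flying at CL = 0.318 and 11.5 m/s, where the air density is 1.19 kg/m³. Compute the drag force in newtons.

CD = 0.0397 + 0.0486 × 0.318² = 0.04461
D = ½ρv²S·CD = ½ × 1.19 × 11.5² × 2.82 × 0.04461 = 9.9 N

D = 9.9 N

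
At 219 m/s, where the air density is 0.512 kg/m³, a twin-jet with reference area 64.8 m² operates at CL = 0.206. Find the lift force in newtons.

Dynamic pressure q = ½ρv² = ½ × 0.512 × 219² = 12280 Pa.
L = q·S·CL = 12280 × 64.8 × 0.206 = 1.64×10^5 N ≈ 164 kN

L = 1.64×10^5 N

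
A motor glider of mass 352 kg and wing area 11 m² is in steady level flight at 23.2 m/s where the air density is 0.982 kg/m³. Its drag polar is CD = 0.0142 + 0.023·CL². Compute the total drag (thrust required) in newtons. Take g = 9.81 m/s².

D = 136 N

Level flight ⇒ L = W = m·g = 352 × 9.81 = 3453.1 N.
q = ½ρv² = ½ × 0.982 × 23.2² = 264.3 Pa.
CL = 2W/(ρv²S) = 2×3453.1/(0.982×23.2²×11) = 1.188.
CD = 0.0142 + 0.023 × 1.188² = 0.04665.
D = q·S·CD = 264.3 × 11 × 0.04665 = 135.6 N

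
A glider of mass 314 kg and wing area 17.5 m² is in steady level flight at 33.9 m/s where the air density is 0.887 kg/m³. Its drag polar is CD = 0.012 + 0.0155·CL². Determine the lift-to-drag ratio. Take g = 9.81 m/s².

Weight W = mg = 314 × 9.81 = 3080.3 N; in level flight L = W.
Dynamic pressure q = 0.5 × 0.887 × 33.9² = 509.7 Pa.
CL = W/(q·S) = 3080.3 / (509.7 × 17.5) = 0.3454.
CD = 0.012 + 0.0155 × 0.3454² = 0.01385.
L/D = CL/CD = 0.3454 / 0.01385 = 24.9

L/D = 24.9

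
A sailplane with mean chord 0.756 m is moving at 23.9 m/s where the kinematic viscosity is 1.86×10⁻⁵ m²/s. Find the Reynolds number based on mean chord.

Re = v·c/ν = 23.9 × 0.756 / (1.86×10⁻⁵) = 9.71×10^5

Re = 9.71×10^5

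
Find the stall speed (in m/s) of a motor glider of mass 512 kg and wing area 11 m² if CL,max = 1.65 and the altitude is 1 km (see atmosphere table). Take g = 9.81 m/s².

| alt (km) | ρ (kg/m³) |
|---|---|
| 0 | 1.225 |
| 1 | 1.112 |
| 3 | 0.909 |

At 1 km, from the table: ρ = 1.112 kg/m³.
Stall occurs when L = W at CL,max. W = mg = 512 × 9.81 = 5023 N.
V_stall = √(2W/(ρ·S·CL,max)) = √(2 × 5023 / (1.112 × 11 × 1.65))
V_stall = √497.7 = 22.3 m/s

V_stall = 22.3 m/s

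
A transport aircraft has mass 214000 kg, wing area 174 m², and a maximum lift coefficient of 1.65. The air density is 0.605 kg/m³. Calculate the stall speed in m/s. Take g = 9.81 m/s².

At stall, lift equals weight: L = W = m·g = 214000 × 9.81 = 2.099×10^6 N.
V_stall = √(2W/(ρ·S·CL,max)) = √(2 × 2.099×10^6 / (0.605 × 174 × 1.65))
V_stall = √24170 = 155 m/s

V_stall = 155 m/s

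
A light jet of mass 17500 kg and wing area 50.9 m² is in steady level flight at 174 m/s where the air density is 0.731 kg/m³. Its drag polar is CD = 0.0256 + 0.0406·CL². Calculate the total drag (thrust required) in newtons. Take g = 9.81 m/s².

In steady level flight, lift balances weight: W = mg = 17500 × 9.81 = 1.7168×10^5 N.
q = ½ρv² = ½ × 0.731 × 174² = 11070 Pa.
Required CL = L/(qS) = 1.7168×10^5/(11070·50.9) = 0.3048.
CD = 0.0256 + 0.0406 × 0.3048² = 0.02937.
D = q·S·CD = 11070 × 50.9 × 0.02937 = 16540 N

D = 16500 N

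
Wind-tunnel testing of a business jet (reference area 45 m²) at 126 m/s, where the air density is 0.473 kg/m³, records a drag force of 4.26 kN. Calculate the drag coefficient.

CD = 0.0252

From D = ½ρv²S·CD, rearranging gives CD = 2D/(ρv²S).
CD = 2 × 4260 / (0.473 × 126² × 45) = 0.0252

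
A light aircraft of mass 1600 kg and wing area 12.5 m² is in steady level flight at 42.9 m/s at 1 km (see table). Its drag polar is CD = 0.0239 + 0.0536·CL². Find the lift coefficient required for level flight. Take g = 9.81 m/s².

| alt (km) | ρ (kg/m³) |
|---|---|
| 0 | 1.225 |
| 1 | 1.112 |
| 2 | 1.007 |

CL = 1.23

At 1 km, from the table: ρ = 1.112 kg/m³.
Level flight ⇒ L = W = m·g = 1600 × 9.81 = 15696 N.
q = ½ρv² = ½ × 1.112 × 42.9² = 1023 Pa.
CL = 2W/(ρv²S) = 2×15696/(1.112×42.9²×12.5) = 1.227.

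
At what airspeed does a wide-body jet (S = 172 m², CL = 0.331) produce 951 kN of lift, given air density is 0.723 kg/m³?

L = ½ρv²S·CL ⇒ v = √(2L/(ρ·S·CL))
v = √(2 × 9.51×10^5 / (0.723 × 172 × 0.331)) = √46210 = 215 m/s

v = 215 m/s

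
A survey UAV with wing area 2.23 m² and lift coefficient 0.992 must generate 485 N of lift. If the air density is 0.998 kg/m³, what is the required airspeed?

L = ½ρv²S·CL ⇒ v = √(2L/(ρ·S·CL))
v = √(2 × 485 / (0.998 × 2.23 × 0.992)) = √439.4 = 21 m/s

v = 21 m/s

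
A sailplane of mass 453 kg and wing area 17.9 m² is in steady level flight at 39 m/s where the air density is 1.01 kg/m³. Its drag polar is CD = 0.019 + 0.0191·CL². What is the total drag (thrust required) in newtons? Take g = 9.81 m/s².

D = 289 N

Weight W = mg = 453 × 9.81 = 4443.9 N; in level flight L = W.
q = ½ρv² = ½ × 1.01 × 39² = 768.1 Pa.
CL = 2W/(ρv²S) = 2×4443.9/(1.01×39²×17.9) = 0.3232.
CD = 0.019 + 0.0191 × 0.3232² = 0.021.
D = q·S·CD = 768.1 × 17.9 × 0.021 = 288.7 N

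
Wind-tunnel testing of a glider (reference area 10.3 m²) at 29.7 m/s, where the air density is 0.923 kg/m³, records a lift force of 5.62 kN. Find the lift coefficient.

CL = 1.34

From L = ½ρv²S·CL, rearranging gives CL = 2L/(ρv²S).
CL = 2 × 5620 / (0.923 × 29.7² × 10.3) = 1.34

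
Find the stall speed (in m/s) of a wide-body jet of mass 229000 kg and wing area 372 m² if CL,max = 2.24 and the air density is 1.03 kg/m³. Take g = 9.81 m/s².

V_stall = 72.4 m/s

Stall occurs when L = W at CL,max. W = mg = 229000 × 9.81 = 2.246×10^6 N.
From L = ½ρV²S·CL,max = W: V_stall = √(2W/(ρSCL,max)) = √(2·2.246×10^6/(1.03·372·2.24))
V_stall = √5235 = 72.4 m/s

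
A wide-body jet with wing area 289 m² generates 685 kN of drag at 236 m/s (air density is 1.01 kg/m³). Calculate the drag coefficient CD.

From D = ½ρv²S·CD, rearranging gives CD = 2D/(ρv²S).
CD = 2 × 6.85×10^5 / (1.01 × 236² × 289) = 0.0843

CD = 0.0843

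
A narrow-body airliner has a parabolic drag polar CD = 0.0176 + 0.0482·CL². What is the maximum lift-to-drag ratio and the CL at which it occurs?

For CD = CD0 + K·CL², (L/D)max occurs at CL* = √(CD0/K) and equals 1/(2√(K·CD0)).
(L/D)max = 1/(2√(0.0482 × 0.0176)) = 1/(2 × 0.02913) = 17.2
CL* = √(0.0176/0.0482) = 0.604

(L/D)max = 17.2, at CL = 0.604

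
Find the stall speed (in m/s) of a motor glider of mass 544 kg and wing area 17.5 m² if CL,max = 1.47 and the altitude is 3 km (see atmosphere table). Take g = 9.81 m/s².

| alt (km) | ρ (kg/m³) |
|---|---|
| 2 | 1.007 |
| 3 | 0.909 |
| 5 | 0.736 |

V_stall = 21.4 m/s

At 3 km, from the table: ρ = 0.909 kg/m³.
Stall occurs when L = W at CL,max. W = mg = 544 × 9.81 = 5337 N.
From L = ½ρV²S·CL,max = W: V_stall = √(2W/(ρSCL,max)) = √(2·5337/(0.909·17.5·1.47))
V_stall = √456.4 = 21.4 m/s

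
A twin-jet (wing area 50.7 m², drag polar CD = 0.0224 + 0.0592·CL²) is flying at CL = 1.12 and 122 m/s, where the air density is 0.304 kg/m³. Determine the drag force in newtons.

CD = 0.0224 + 0.0592 × 1.12² = 0.09666
D = ½ρv²S·CD = ½ × 0.304 × 122² × 50.7 × 0.09666 = 11100 N

D = 11100 N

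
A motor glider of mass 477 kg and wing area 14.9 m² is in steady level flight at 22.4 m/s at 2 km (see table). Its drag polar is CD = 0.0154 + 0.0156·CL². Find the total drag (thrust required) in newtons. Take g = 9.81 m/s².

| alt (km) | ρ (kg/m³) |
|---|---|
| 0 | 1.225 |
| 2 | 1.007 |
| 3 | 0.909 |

At 2 km, from the table: ρ = 1.007 kg/m³.
Weight W = mg = 477 × 9.81 = 4679.4 N; in level flight L = W.
Dynamic pressure q = 0.5 × 1.007 × 22.4² = 252.6 Pa.
CL = 2W/(ρv²S) = 2×4679.4/(1.007×22.4²×14.9) = 1.243.
CD = 0.0154 + 0.0156 × 1.243² = 0.03951.
D = q·S·CD = 252.6 × 14.9 × 0.03951 = 148.7 N

D = 149 N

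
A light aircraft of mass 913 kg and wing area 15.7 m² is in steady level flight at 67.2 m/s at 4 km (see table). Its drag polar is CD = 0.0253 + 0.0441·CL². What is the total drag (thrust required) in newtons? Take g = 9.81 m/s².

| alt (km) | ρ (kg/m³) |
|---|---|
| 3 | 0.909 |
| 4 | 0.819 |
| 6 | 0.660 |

D = 856 N

At 4 km, from the table: ρ = 0.819 kg/m³.
Weight W = mg = 913 × 9.81 = 8956.5 N; in level flight L = W.
q = ½ρv² = ½ × 0.819 × 67.2² = 1849 Pa.
CL = 2W/(ρv²S) = 2×8956.5/(0.819×67.2²×15.7) = 0.3085.
CD = 0.0253 + 0.0441 × 0.3085² = 0.0295.
D = q·S·CD = 1849 × 15.7 × 0.0295 = 856.4 N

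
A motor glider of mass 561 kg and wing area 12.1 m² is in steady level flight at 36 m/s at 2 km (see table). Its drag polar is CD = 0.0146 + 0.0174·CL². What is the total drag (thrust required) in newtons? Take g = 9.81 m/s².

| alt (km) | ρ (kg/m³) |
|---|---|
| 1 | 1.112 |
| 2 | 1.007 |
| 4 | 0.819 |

D = 182 N

At 2 km, from the table: ρ = 1.007 kg/m³.
Level flight ⇒ L = W = m·g = 561 × 9.81 = 5503.4 N.
q = ½ρv² = ½ × 1.007 × 36² = 652.5 Pa.
CL = W/(q·S) = 5503.4 / (652.5 × 12.1) = 0.697.
CD = 0.0146 + 0.0174 × 0.697² = 0.02305.
D = q·S·CD = 652.5 × 12.1 × 0.02305 = 182 N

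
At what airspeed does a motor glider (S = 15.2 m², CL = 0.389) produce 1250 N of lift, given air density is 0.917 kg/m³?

L = ½ρv²S·CL ⇒ v = √(2L/(ρ·S·CL))
v = √(2 × 1250 / (0.917 × 15.2 × 0.389)) = √461.1 = 21.5 m/s

v = 21.5 m/s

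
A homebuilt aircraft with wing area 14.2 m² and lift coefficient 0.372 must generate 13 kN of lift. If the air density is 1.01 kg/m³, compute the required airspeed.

v = 69.8 m/s

L = ½ρv²S·CL ⇒ v = √(2L/(ρ·S·CL))
v = √(2 × 13000 / (1.01 × 14.2 × 0.372)) = √4873 = 69.8 m/s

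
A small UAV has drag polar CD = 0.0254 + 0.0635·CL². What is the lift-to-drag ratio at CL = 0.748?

CD = 0.0254 + 0.0635 × 0.748² = 0.06093
L/D = CL/CD = 0.748 / 0.06093 = 12.3

L/D = 12.3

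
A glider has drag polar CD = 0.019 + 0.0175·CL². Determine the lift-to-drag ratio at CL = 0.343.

CD = 0.019 + 0.0175 × 0.343² = 0.02106
L/D = CL/CD = 0.343 / 0.02106 = 16.3

L/D = 16.3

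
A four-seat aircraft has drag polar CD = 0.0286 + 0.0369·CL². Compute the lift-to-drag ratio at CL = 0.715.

L/D = 15.1

CD = 0.0286 + 0.0369 × 0.715² = 0.04746
L/D = CL/CD = 0.715 / 0.04746 = 15.1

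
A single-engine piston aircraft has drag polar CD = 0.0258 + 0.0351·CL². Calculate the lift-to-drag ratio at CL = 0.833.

L/D = 16.6

CD = 0.0258 + 0.0351 × 0.833² = 0.05016
L/D = CL/CD = 0.833 / 0.05016 = 16.6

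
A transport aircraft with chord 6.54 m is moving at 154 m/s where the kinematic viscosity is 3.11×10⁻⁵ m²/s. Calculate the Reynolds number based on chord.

Re = 3.24×10^7

Re = v·c/ν = 154 × 6.54 / (3.11×10⁻⁵) = 3.24×10^7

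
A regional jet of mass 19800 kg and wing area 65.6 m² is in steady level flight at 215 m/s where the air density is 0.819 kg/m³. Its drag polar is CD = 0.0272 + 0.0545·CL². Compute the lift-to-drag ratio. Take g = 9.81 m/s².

Level flight ⇒ L = W = m·g = 19800 × 9.81 = 1.9424×10^5 N.
Dynamic pressure q = 0.5 × 0.819 × 215² = 18930 Pa.
CL = W/(q·S) = 1.9424×10^5 / (18930 × 65.6) = 0.1564.
CD = 0.0272 + 0.0545 × 0.1564² = 0.02853.
L/D = CL/CD = 0.1564 / 0.02853 = 5.48

L/D = 5.48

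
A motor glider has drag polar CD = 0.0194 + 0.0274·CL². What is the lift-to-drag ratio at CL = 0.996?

L/D = 21.4

CD = 0.0194 + 0.0274 × 0.996² = 0.04658
L/D = CL/CD = 0.996 / 0.04658 = 21.4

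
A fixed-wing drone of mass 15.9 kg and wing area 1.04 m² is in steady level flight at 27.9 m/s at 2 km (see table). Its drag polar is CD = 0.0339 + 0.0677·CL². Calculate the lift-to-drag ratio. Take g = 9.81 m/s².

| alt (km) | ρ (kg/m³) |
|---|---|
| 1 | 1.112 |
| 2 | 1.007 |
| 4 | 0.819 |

At 2 km, from the table: ρ = 1.007 kg/m³.
Weight W = mg = 15.9 × 9.81 = 155.98 N; in level flight L = W.
Dynamic pressure q = 0.5 × 1.007 × 27.9² = 391.9 Pa.
CL = W/(q·S) = 155.98 / (391.9 × 1.04) = 0.3827.
CD = 0.0339 + 0.0677 × 0.3827² = 0.04381.
L/D = CL/CD = 0.3827 / 0.04381 = 8.73

L/D = 8.73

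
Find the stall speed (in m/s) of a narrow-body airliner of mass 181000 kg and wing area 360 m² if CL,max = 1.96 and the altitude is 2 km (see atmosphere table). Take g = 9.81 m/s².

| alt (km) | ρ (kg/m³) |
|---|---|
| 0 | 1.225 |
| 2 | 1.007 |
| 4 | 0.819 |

At 2 km, from the table: ρ = 1.007 kg/m³.
Stall occurs when L = W at CL,max. W = mg = 181000 × 9.81 = 1.776×10^6 N.
V_stall = √(2W/(ρ·S·CL,max)) = √(2 × 1.776×10^6 / (1.007 × 360 × 1.96))
V_stall = √4998 = 70.7 m/s

V_stall = 70.7 m/s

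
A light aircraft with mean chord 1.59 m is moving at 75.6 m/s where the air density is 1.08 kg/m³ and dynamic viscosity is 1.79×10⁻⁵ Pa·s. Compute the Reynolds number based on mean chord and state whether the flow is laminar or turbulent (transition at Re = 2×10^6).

Re = 7.25×10^6 (turbulent)

Re = ρ·v·c/μ = 1.08 × 75.6 × 1.59 / (1.79×10⁻⁵) = 7.25×10^6
Since 7.25×10^6 > 2×10^6, the flow is turbulent.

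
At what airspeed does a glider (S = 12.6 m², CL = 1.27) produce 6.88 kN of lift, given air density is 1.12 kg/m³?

L = ½ρv²S·CL ⇒ v = √(2L/(ρ·S·CL))
v = √(2 × 6880 / (1.12 × 12.6 × 1.27)) = √767.8 = 27.7 m/s

v = 27.7 m/s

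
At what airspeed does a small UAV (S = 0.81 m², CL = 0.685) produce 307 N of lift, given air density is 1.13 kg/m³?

v = 31.3 m/s

L = ½ρv²S·CL ⇒ v = √(2L/(ρ·S·CL))
v = √(2 × 307 / (1.13 × 0.81 × 0.685)) = √979.3 = 31.3 m/s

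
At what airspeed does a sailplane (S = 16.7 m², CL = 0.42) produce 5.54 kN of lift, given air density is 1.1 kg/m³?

v = 37.9 m/s

L = ½ρv²S·CL ⇒ v = √(2L/(ρ·S·CL))
v = √(2 × 5540 / (1.1 × 16.7 × 0.42)) = √1436 = 37.9 m/s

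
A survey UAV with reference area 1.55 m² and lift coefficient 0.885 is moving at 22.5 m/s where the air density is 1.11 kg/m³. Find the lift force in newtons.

Dynamic pressure q = ½ρv² = ½ × 1.11 × 22.5² = 281 Pa.
L = q·S·CL = 281 × 1.55 × 0.885 = 385 N

L = 385 N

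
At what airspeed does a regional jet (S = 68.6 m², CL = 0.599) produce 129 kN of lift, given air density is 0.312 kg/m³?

L = ½ρv²S·CL ⇒ v = √(2L/(ρ·S·CL))
v = √(2 × 1.29×10^5 / (0.312 × 68.6 × 0.599)) = √20120 = 142 m/s

v = 142 m/s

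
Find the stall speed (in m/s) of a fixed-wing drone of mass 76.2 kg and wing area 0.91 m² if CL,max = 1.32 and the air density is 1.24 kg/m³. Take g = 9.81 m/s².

V_stall = 31.7 m/s

Weight W = mg = 76.2 × 9.81 = 747.5 N.
From L = ½ρV²S·CL,max = W: V_stall = √(2W/(ρSCL,max)) = √(2·747.5/(1.24·0.91·1.32))
V_stall = √1004 = 31.7 m/s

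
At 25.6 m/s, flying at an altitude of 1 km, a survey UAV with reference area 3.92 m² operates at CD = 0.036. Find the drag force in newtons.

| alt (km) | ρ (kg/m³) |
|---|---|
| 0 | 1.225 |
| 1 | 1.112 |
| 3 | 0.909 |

At 1 km, from the table: ρ = 1.112 kg/m³.
D = ½ρv²S·CD = ½ × 1.112 × 25.6² × 3.92 × 0.036 = 51.4 N

D = 51.4 N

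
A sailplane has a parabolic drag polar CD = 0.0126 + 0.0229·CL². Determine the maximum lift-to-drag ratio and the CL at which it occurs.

For CD = CD0 + K·CL², (L/D)max occurs at CL* = √(CD0/K) and equals 1/(2√(K·CD0)).
(L/D)max = 1/(2√(0.0229 × 0.0126)) = 1/(2 × 0.01699) = 29.4
CL* = √(0.0126/0.0229) = 0.742

(L/D)max = 29.4, at CL = 0.742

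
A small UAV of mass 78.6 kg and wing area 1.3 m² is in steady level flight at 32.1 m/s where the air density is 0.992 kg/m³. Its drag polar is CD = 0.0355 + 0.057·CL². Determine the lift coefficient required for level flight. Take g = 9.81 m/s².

CL = 1.16

Weight W = mg = 78.6 × 9.81 = 771.07 N; in level flight L = W.
Dynamic pressure q = 0.5 × 0.992 × 32.1² = 511.1 Pa.
Required CL = L/(qS) = 771.07/(511.1·1.3) = 1.161.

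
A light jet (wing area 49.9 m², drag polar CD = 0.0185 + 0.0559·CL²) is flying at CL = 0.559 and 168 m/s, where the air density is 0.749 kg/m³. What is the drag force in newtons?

D = 19000 N

CD = 0.0185 + 0.0559 × 0.559² = 0.03597
D = ½ρv²S·CD = ½ × 0.749 × 168² × 49.9 × 0.03597 = 19000 N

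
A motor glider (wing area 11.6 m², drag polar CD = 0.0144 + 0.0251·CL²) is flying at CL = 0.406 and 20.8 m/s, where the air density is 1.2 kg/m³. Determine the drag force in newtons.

CD = 0.0144 + 0.0251 × 0.406² = 0.01854
D = ½ρv²S·CD = ½ × 1.2 × 20.8² × 11.6 × 0.01854 = 55.8 N

D = 55.8 N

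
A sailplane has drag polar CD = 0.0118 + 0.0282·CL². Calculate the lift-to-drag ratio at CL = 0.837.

CD = 0.0118 + 0.0282 × 0.837² = 0.03156
L/D = CL/CD = 0.837 / 0.03156 = 26.5

L/D = 26.5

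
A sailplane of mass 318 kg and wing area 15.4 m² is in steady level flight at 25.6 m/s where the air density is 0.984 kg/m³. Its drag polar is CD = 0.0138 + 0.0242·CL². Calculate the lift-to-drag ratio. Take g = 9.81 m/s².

L/D = 26.9

In steady level flight, lift balances weight: W = mg = 318 × 9.81 = 3119.6 N.
Dynamic pressure q = 0.5 × 0.984 × 25.6² = 322.4 Pa.
CL = 2W/(ρv²S) = 2×3119.6/(0.984×25.6²×15.4) = 0.6282.
CD = 0.0138 + 0.0242 × 0.6282² = 0.02335.
L/D = CL/CD = 0.6282 / 0.02335 = 26.9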